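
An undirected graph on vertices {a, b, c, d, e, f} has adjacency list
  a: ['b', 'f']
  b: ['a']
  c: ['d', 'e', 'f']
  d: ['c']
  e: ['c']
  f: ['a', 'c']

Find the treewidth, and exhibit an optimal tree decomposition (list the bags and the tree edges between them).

Treewidth 1.
One such decomposition:
Bags: B1 = {a, f}  B2 = {c, f}  B3 = {a, b}  B4 = {c, d}  B5 = {c, e}
Tree: B1–B2, B1–B3, B2–B4, B4–B5

The largest bag has 2 vertices, giving width 1; this decomposition certifies tw(G) ≤ 1. Since G has at least one edge (e.g. f–a), it is not an edgeless graph, so tw(G) ≥ 1. Therefore the treewidth is 1.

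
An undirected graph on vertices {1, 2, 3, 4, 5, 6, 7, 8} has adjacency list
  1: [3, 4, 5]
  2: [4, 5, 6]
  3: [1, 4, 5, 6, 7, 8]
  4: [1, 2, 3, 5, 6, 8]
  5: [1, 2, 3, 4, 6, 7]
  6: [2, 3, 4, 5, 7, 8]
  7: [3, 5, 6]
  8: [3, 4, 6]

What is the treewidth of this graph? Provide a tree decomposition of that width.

Treewidth 3.
One optimal decomposition is:
Bags: B1 = {3, 5, 6, 7}  B2 = {3, 4, 5, 6}  B3 = {2, 4, 5, 6}  B4 = {3, 4, 6, 8}  B5 = {1, 3, 4, 5}
Tree: B1–B2, B2–B3, B2–B4, B2–B5

Every bag has size at most 4, so the width is 4 − 1 = 3 and tw(G) ≤ 3. For the lower bound, the 4 vertices {2, 4, 5, 6} are pairwise adjacent, and any tree decomposition puts a clique entirely inside one bag — forcing width ≥ 3. The upper and lower bounds meet at 3, so that is the treewidth.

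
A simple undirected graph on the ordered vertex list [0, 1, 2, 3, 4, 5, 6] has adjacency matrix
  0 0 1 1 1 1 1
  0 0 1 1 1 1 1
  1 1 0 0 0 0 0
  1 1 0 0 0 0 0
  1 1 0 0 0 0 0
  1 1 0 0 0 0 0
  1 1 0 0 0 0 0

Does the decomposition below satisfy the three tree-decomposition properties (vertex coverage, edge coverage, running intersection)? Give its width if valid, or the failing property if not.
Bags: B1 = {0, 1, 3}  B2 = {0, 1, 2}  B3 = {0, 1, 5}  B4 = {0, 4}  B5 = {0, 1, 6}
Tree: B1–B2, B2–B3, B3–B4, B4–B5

No — edge (1,4) lies in no bag.

A tree decomposition must satisfy three properties: every vertex lies in some bag; for every edge, both endpoints lie together in some bag; and for every vertex, the bags containing it form a connected subtree. Here edge (1,4) lies in no bag, so the decomposition is invalid.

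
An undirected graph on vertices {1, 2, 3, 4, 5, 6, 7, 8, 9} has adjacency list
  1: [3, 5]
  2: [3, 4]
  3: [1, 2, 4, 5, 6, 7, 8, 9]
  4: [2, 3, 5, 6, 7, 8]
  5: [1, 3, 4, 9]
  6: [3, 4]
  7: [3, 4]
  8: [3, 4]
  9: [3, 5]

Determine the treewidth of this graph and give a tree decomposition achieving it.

Treewidth 2.
One optimal decomposition is:
Bags: B1 = {3, 4, 5}  B2 = {3, 4, 8}  B3 = {1, 3, 5}  B4 = {3, 4, 7}  B5 = {3, 5, 9}  B6 = {2, 3, 4}  B7 = {3, 4, 6}
Tree: B1–B2, B1–B3, B1–B4, B1–B5, B1–B6, B6–B7

Every bag has size at most 3, so the width is 3 − 1 = 2 and tw(G) ≤ 2. For the lower bound, the 3 vertices {1, 3, 5} are pairwise adjacent, and any tree decomposition puts a clique entirely inside one bag — forcing width ≥ 2. Therefore the treewidth is 2.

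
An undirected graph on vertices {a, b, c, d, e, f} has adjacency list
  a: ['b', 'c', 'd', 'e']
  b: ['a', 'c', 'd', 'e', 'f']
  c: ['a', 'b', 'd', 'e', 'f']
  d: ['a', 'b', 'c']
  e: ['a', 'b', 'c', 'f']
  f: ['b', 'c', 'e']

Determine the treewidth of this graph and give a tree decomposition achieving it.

Each bag holds 4 vertices, so the decomposition has width 3, which upper-bounds the treewidth. Conversely, {a, b, c, d} is a clique of size 4, and the vertices of any clique must share a bag in every tree decomposition; so some bag has ≥ 4 vertices and tw(G) ≥ 3. The upper and lower bounds meet at 3, so that is the treewidth.

Treewidth 3.
One optimal decomposition is:
Bags: B1 = {b, c, e, f}  B2 = {a, b, c, e}  B3 = {a, b, c, d}
Tree: B1–B2, B2–B3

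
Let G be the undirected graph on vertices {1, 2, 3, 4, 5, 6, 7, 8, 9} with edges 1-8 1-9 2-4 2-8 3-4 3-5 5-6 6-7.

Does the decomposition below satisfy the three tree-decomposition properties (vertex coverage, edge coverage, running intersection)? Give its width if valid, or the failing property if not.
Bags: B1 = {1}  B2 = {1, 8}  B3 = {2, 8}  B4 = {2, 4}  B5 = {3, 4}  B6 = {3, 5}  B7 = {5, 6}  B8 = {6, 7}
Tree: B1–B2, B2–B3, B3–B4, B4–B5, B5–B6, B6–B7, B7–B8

A tree decomposition must satisfy three properties: every vertex lies in some bag; for every edge, both endpoints lie together in some bag; and for every vertex, the bags containing it form a connected subtree. Here vertex 9 appears in no bag, so the decomposition is invalid.

No — vertex 9 appears in no bag.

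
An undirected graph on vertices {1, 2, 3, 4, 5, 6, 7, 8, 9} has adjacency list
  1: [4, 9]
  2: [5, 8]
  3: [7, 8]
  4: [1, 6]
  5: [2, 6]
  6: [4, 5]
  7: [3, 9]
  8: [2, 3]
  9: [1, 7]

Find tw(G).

2

A width-2 tree decomposition is:
Bags: B1 = {2, 3, 8}  B2 = {2, 3, 7}  B3 = {2, 7, 9}  B4 = {1, 2, 9}  B5 = {1, 2, 4}  B6 = {2, 4, 6}  B7 = {2, 5, 6}
Tree: B1–B2, B2–B3, B3–B4, B4–B5, B5–B6, B6–B7
The largest bag has 3 vertices, giving width 2; this decomposition certifies tw(G) ≤ 2. The edges 2–8–3–7–9–1–4–6–5–2 form a cycle, so G is not a tree and its treewidth is at least 2. Therefore the treewidth is 2.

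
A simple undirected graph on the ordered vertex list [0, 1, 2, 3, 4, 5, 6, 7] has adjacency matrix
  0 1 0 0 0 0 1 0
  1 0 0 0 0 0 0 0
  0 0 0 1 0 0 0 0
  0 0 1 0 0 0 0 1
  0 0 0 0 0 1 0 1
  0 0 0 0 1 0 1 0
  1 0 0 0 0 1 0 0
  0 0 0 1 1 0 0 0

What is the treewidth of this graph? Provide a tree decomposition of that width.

Treewidth 1.
One such decomposition:
Bags: B1 = {0, 1}  B2 = {0, 6}  B3 = {5, 6}  B4 = {4, 5}  B5 = {4, 7}  B6 = {3, 7}  B7 = {2, 3}
Tree: B1–B2, B2–B3, B3–B4, B4–B5, B5–B6, B6–B7

Each bag holds 2 vertices, so the decomposition has width 1, which upper-bounds the treewidth. G has an edge, so its treewidth is at least 1. Combining the bounds, tw(G) = 1.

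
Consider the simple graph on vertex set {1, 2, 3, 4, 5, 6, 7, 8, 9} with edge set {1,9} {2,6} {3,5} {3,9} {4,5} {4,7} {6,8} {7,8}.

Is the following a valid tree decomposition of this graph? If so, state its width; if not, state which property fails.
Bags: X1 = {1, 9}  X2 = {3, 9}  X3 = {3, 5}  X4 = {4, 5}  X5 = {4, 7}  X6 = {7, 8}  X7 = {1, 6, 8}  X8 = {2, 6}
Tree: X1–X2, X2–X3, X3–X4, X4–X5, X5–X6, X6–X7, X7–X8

A tree decomposition must satisfy three properties: every vertex lies in some bag; for every edge, both endpoints lie together in some bag; and for every vertex, the bags containing it form a connected subtree. Here bags containing vertex 1 are not connected in the tree, so the decomposition is invalid.

No — bags containing vertex 1 are not connected in the tree.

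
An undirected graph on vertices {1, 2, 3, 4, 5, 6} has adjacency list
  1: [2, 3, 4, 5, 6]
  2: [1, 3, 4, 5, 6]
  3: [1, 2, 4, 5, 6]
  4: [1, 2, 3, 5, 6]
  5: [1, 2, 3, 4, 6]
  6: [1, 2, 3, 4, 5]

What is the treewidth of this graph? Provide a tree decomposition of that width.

Treewidth 5.
One such decomposition:
Bags: B1 = {1, 2, 3, 4, 5, 6}
Tree: (single bag)

A single bag containing all 6 vertices is trivially a valid decomposition of width 5. For the lower bound, the 6 vertices {1, 2, 3, 4, 5, 6} are pairwise adjacent, and any tree decomposition puts a clique entirely inside one bag — forcing width ≥ 5. Therefore the treewidth is 5.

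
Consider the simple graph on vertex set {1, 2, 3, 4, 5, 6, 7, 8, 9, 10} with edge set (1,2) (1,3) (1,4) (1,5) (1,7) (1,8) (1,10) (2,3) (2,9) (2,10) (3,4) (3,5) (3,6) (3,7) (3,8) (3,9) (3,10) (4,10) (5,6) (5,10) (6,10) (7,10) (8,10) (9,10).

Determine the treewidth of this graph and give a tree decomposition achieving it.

Each bag holds 4 vertices, so the decomposition has width 3, which upper-bounds the treewidth. On the other hand G contains the 4-clique {1, 2, 3, 10}. A clique must lie in a single bag of any decomposition, so no decomposition can have width below 3. Combining the bounds, tw(G) = 3.

Treewidth 3.
One optimal decomposition is:
Bags: B1 = {1, 3, 8, 10}  B2 = {1, 3, 5, 10}  B3 = {1, 2, 3, 10}  B4 = {1, 3, 7, 10}  B5 = {3, 5, 6, 10}  B6 = {1, 3, 4, 10}  B7 = {2, 3, 9, 10}
Tree: B1–B2, B2–B3, B3–B4, B2–B5, B1–B6, B3–B7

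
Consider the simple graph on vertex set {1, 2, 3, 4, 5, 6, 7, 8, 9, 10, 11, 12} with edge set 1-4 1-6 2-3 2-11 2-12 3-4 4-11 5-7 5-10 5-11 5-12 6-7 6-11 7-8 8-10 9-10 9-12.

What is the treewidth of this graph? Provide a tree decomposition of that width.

Treewidth 3.
One such decomposition:
Bags: B1 = {8, 9, 10, 12}  B2 = {5, 8, 10, 12}  B3 = {5, 7, 8, 12}  B4 = {2, 5, 7, 12}  B5 = {2, 5, 7, 11}  B6 = {2, 6, 7, 11}  B7 = {2, 3, 6, 11}  B8 = {3, 4, 6, 11}  B9 = {1, 3, 4, 6}
Tree: B1–B2, B2–B3, B3–B4, B4–B5, B5–B6, B6–B7, B7–B8, B8–B9

Each bag holds 4 vertices, so the decomposition has width 3, which upper-bounds the treewidth. For the lower bound: the 4 vertex sets {8,9,10}, {12}, {5}, {2,6,7,11} are disjoint, each induces a connected subgraph, and every pair is joined by at least one edge of G. Contracting each set to a single vertex therefore yields K_{4} as a minor, and since treewidth is minor-monotone, tw(G) ≥ tw(K_{4}) = 3. Hence tw(G) = 3 exactly.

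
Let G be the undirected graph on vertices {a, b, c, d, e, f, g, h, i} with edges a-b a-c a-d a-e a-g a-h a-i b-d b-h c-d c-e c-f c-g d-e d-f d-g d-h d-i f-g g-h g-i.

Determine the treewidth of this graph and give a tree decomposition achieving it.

The largest bag has 4 vertices, giving width 3; this decomposition certifies tw(G) ≤ 3. On the other hand G contains the 4-clique {a, d, g, h}. A clique must lie in a single bag of any decomposition, so no decomposition can have width below 3. Therefore the treewidth is 3.

Treewidth 3.
One optimal decomposition is:
Bags: B1 = {a, c, d, g}  B2 = {a, d, g, h}  B3 = {a, b, d, h}  B4 = {a, c, d, e}  B5 = {a, d, g, i}  B6 = {c, d, f, g}
Tree: B1–B2, B2–B3, B1–B4, B1–B5, B1–B6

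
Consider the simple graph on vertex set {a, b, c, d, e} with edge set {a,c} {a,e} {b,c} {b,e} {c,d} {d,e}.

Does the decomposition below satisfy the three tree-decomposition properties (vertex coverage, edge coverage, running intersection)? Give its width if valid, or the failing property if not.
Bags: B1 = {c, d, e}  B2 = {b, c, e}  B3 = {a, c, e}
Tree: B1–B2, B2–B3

Every vertex of G appears in some bag (union = {a, b, c, d, e}); every edge is covered by a bag; and for each vertex v the set of bags containing v is connected in the bag tree. The decomposition is therefore valid. The largest bag has 3 vertices, so the width is 2.

Yes; width 2.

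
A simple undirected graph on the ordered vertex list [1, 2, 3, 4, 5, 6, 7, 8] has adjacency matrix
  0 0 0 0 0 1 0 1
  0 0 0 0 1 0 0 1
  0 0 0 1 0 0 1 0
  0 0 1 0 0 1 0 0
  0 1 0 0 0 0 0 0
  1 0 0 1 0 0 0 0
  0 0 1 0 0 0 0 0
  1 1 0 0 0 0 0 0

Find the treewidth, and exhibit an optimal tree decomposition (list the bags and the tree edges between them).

The largest bag has 2 vertices, giving width 1; this decomposition certifies tw(G) ≤ 1. Any graph with an edge has treewidth ≥ 1, and G has the edge 7–3. Hence tw(G) = 1 exactly.

Treewidth 1.
One optimal decomposition is:
Bags: B1 = {3, 7}  B2 = {3, 4}  B3 = {4, 6}  B4 = {1, 6}  B5 = {1, 8}  B6 = {2, 8}  B7 = {2, 5}
Tree: B1–B2, B2–B3, B3–B4, B4–B5, B5–B6, B6–B7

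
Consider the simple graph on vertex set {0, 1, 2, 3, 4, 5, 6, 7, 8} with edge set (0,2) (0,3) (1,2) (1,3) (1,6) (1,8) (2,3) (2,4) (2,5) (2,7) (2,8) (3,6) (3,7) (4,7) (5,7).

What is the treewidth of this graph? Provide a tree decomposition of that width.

Treewidth 2.
Bags: B1 = {0, 2, 3}  B2 = {1, 2, 3}  B3 = {2, 3, 7}  B4 = {1, 2, 8}  B5 = {2, 5, 7}  B6 = {1, 3, 6}  B7 = {2, 4, 7}
Tree: B1–B2, B2–B3, B2–B4, B3–B5, B2–B6, B5–B7

Every bag has size at most 3, so the width is 3 − 1 = 2 and tw(G) ≤ 2. On the other hand G contains the 3-clique {1, 2, 8}. A clique must lie in a single bag of any decomposition, so no decomposition can have width below 2. Therefore the treewidth is 2.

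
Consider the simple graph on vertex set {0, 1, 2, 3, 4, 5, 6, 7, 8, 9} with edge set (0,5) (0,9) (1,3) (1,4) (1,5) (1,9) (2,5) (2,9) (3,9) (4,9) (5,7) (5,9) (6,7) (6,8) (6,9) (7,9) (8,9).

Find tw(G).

A width-2 tree decomposition is:
Bags: B1 = {1, 5, 9}  B2 = {1, 4, 9}  B3 = {5, 7, 9}  B4 = {1, 3, 9}  B5 = {6, 7, 9}  B6 = {6, 8, 9}  B7 = {0, 5, 9}  B8 = {2, 5, 9}
Tree: B1–B2, B1–B3, B2–B4, B3–B5, B5–B6, B1–B7, B1–B8
Every bag has size at most 3, so the width is 3 − 1 = 2 and tw(G) ≤ 2. Conversely, {1, 3, 9} is a clique of size 3, and the vertices of any clique must share a bag in every tree decomposition; so some bag has ≥ 3 vertices and tw(G) ≥ 2. Hence tw(G) = 2 exactly.

2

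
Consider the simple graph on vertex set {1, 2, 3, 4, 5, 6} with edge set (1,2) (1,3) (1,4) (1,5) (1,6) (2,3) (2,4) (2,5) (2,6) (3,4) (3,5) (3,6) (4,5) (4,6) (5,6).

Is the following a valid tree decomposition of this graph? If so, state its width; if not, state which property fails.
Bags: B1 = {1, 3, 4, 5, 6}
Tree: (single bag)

A tree decomposition must satisfy three properties: every vertex lies in some bag; for every edge, both endpoints lie together in some bag; and for every vertex, the bags containing it form a connected subtree. Here vertex 2 appears in no bag, so the decomposition is invalid.

No — vertex 2 appears in no bag.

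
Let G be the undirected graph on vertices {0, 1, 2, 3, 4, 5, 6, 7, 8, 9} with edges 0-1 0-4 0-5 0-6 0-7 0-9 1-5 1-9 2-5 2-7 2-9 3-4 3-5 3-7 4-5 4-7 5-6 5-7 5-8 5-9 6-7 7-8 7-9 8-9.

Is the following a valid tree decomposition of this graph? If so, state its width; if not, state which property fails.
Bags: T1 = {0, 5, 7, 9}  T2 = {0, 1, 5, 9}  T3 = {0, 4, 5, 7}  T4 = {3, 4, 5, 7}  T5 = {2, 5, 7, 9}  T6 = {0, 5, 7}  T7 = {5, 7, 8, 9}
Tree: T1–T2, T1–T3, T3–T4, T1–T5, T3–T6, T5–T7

A tree decomposition must satisfy three properties: every vertex lies in some bag; for every edge, both endpoints lie together in some bag; and for every vertex, the bags containing it form a connected subtree. Here vertex 6 appears in no bag, so the decomposition is invalid.

No — vertex 6 appears in no bag.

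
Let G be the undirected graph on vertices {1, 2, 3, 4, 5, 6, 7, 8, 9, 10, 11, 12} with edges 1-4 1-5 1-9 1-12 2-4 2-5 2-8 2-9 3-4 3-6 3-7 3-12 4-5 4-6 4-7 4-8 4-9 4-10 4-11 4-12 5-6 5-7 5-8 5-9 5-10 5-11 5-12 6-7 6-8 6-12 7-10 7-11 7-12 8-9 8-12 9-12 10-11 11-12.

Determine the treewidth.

4

A width-4 tree decomposition is:
Bags: B1 = {3, 4, 6, 7, 12}  B2 = {4, 5, 6, 7, 12}  B3 = {4, 5, 6, 8, 12}  B4 = {4, 5, 8, 9, 12}  B5 = {4, 5, 7, 11, 12}  B6 = {2, 4, 5, 8, 9}  B7 = {4, 5, 7, 10, 11}  B8 = {1, 4, 5, 9, 12}
Tree: B1–B2, B2–B3, B3–B4, B2–B5, B4–B6, B5–B7, B4–B8
Every bag has size at most 5, so the width is 5 − 1 = 4 and tw(G) ≤ 4. For the lower bound, the 5 vertices {3, 4, 6, 7, 12} are pairwise adjacent, and any tree decomposition puts a clique entirely inside one bag — forcing width ≥ 4. Therefore the treewidth is 4.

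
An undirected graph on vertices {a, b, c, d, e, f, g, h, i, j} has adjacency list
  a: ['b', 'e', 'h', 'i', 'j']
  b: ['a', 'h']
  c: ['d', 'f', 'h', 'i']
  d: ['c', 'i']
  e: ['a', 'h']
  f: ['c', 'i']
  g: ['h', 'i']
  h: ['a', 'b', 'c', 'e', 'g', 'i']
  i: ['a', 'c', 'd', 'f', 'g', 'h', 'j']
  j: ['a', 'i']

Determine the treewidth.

A width-2 tree decomposition is:
Bags: B1 = {a, b, h}  B2 = {a, h, i}  B3 = {c, h, i}  B4 = {c, d, i}  B5 = {a, i, j}  B6 = {g, h, i}  B7 = {a, e, h}  B8 = {c, f, i}
Tree: B1–B2, B2–B3, B3–B4, B2–B5, B3–B6, B1–B7, B3–B8
The largest bag has 3 vertices, giving width 2; this decomposition certifies tw(G) ≤ 2. Conversely, {a, e, h} is a clique of size 3, and the vertices of any clique must share a bag in every tree decomposition; so some bag has ≥ 3 vertices and tw(G) ≥ 2. Therefore the treewidth is 2.

2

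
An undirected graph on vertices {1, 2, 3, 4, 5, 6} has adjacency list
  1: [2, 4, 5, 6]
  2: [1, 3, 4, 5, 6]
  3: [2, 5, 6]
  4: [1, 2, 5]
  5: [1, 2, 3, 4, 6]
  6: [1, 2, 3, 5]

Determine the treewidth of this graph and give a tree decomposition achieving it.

The largest bag has 4 vertices, giving width 3; this decomposition certifies tw(G) ≤ 3. Conversely, {1, 2, 4, 5} is a clique of size 4, and the vertices of any clique must share a bag in every tree decomposition; so some bag has ≥ 4 vertices and tw(G) ≥ 3. Hence tw(G) = 3 exactly.

Treewidth 3.
One optimal decomposition is:
Bags: B1 = {1, 2, 5, 6}  B2 = {1, 2, 4, 5}  B3 = {2, 3, 5, 6}
Tree: B1–B2, B1–B3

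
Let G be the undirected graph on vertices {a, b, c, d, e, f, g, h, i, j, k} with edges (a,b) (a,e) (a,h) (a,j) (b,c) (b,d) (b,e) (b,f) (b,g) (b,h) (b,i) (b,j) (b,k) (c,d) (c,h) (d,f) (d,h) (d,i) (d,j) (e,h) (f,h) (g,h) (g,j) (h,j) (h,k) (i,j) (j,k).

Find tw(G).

A width-3 tree decomposition is:
Bags: B1 = {a, b, h, j}  B2 = {b, h, j, k}  B3 = {b, d, h, j}  B4 = {b, g, h, j}  B5 = {b, d, i, j}  B6 = {b, c, d, h}  B7 = {b, d, f, h}  B8 = {a, b, e, h}
Tree: B1–B2, B2–B3, B1–B4, B3–B5, B3–B6, B3–B7, B1–B8
Every bag has size at most 4, so the width is 4 − 1 = 3 and tw(G) ≤ 3. For the lower bound, the 4 vertices {b, d, h, j} are pairwise adjacent, and any tree decomposition puts a clique entirely inside one bag — forcing width ≥ 3. Combining the bounds, tw(G) = 3.

3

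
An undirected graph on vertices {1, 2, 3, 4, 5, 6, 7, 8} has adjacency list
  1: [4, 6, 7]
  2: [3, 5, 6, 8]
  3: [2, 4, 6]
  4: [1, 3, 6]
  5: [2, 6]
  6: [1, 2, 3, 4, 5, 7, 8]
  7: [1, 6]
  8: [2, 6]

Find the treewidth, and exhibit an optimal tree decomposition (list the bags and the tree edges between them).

Treewidth 2.
One optimal decomposition is:
Bags: B1 = {2, 3, 6}  B2 = {3, 4, 6}  B3 = {1, 4, 6}  B4 = {2, 5, 6}  B5 = {2, 6, 8}  B6 = {1, 6, 7}
Tree: B1–B2, B2–B3, B1–B4, B4–B5, B3–B6

Every bag has size at most 3, so the width is 3 − 1 = 2 and tw(G) ≤ 2. On the other hand G contains the 3-clique {1, 4, 6}. A clique must lie in a single bag of any decomposition, so no decomposition can have width below 2. Combining the bounds, tw(G) = 2.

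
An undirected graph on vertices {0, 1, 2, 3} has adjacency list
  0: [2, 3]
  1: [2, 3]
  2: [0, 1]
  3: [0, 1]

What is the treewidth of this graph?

2

A width-2 tree decomposition is:
Bags: B1 = {0, 2, 3}  B2 = {1, 2, 3}
Tree: B1–B2
Every bag has size at most 3, so the width is 3 − 1 = 2 and tw(G) ≤ 2. For the lower bound, G contains the cycle 3–0–2–1–3, so G is not a forest; only forests have treewidth ≤ 1, hence tw(G) ≥ 2. Combining the bounds, tw(G) = 2.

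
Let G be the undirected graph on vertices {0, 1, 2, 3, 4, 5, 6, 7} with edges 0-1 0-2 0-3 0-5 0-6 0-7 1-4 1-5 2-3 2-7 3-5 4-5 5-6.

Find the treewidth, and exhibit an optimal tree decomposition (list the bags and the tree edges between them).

Every bag has size at most 3, so the width is 3 − 1 = 2 and tw(G) ≤ 2. On the other hand G contains the 3-clique {0, 2, 3}. A clique must lie in a single bag of any decomposition, so no decomposition can have width below 2. Therefore the treewidth is 2.

Treewidth 2.
One such decomposition:
Bags: B1 = {0, 1, 5}  B2 = {0, 3, 5}  B3 = {0, 2, 3}  B4 = {1, 4, 5}  B5 = {0, 5, 6}  B6 = {0, 2, 7}
Tree: B1–B2, B2–B3, B1–B4, B1–B5, B3–B6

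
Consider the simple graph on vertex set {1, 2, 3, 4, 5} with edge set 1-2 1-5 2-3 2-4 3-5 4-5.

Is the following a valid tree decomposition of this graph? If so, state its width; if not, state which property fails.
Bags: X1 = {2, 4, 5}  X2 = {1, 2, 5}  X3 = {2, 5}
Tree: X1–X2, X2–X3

A tree decomposition must satisfy three properties: every vertex lies in some bag; for every edge, both endpoints lie together in some bag; and for every vertex, the bags containing it form a connected subtree. Here vertex 3 appears in no bag, so the decomposition is invalid.

No — vertex 3 appears in no bag.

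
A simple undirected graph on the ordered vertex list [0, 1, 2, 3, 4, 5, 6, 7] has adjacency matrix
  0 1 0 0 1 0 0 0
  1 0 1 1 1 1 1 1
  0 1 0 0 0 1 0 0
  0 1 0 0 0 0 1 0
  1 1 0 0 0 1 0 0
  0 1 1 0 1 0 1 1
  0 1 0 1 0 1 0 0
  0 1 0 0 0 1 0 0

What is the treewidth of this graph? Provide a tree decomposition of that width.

Each bag holds 3 vertices, so the decomposition has width 2, which upper-bounds the treewidth. On the other hand G contains the 3-clique {0, 1, 4}. A clique must lie in a single bag of any decomposition, so no decomposition can have width below 2. Hence tw(G) = 2 exactly.

Treewidth 2.
One optimal decomposition is:
Bags: B1 = {1, 2, 5}  B2 = {1, 5, 7}  B3 = {1, 5, 6}  B4 = {1, 4, 5}  B5 = {1, 3, 6}  B6 = {0, 1, 4}
Tree: B1–B2, B1–B3, B1–B4, B3–B5, B4–B6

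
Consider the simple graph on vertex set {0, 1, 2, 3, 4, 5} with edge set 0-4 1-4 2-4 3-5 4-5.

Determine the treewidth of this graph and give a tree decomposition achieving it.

Treewidth 1.
Bags: B1 = {3, 5}  B2 = {4, 5}  B3 = {1, 4}  B4 = {0, 4}  B5 = {2, 4}
Tree: B1–B2, B2–B3, B2–B4, B3–B5

Each bag holds 2 vertices, so the decomposition has width 1, which upper-bounds the treewidth. Any graph with an edge has treewidth ≥ 1, and G has the edge 3–5. Hence tw(G) = 1 exactly.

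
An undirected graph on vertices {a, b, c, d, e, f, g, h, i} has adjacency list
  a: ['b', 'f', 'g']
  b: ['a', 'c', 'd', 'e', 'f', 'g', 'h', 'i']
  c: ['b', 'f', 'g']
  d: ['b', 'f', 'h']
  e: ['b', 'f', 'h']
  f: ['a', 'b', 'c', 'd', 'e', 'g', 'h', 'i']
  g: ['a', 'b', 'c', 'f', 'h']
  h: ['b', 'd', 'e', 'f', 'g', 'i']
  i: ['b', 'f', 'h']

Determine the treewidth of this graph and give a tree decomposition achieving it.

Every bag has size at most 4, so the width is 4 − 1 = 3 and tw(G) ≤ 3. For the lower bound, the 4 vertices {b, d, f, h} are pairwise adjacent, and any tree decomposition puts a clique entirely inside one bag — forcing width ≥ 3. Hence tw(G) = 3 exactly.

Treewidth 3.
One such decomposition:
Bags: B1 = {b, f, g, h}  B2 = {b, f, h, i}  B3 = {a, b, f, g}  B4 = {b, d, f, h}  B5 = {b, c, f, g}  B6 = {b, e, f, h}
Tree: B1–B2, B1–B3, B1–B4, B1–B5, B4–B6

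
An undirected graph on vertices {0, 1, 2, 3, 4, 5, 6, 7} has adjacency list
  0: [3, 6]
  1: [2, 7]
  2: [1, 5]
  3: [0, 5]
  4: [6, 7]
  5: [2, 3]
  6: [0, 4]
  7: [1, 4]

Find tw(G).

2

A width-2 tree decomposition is:
Bags: B1 = {2, 3, 5}  B2 = {1, 2, 3}  B3 = {1, 3, 7}  B4 = {3, 4, 7}  B5 = {3, 4, 6}  B6 = {0, 3, 6}
Tree: B1–B2, B2–B3, B3–B4, B4–B5, B5–B6
The largest bag has 3 vertices, giving width 2; this decomposition certifies tw(G) ≤ 2. For the lower bound, G contains the cycle 3–5–2–1–7–4–6–0–3, so G is not a forest; only forests have treewidth ≤ 1, hence tw(G) ≥ 2. Combining the bounds, tw(G) = 2.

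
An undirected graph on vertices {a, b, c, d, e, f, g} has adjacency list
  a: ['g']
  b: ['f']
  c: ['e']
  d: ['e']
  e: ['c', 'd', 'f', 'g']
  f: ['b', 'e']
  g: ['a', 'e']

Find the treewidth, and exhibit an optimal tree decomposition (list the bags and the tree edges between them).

Every bag has size at most 2, so the width is 2 − 1 = 1 and tw(G) ≤ 1. Any graph with an edge has treewidth ≥ 1, and G has the edge f–e. Hence tw(G) = 1 exactly.

Treewidth 1.
One such decomposition:
Bags: B1 = {e, f}  B2 = {e, g}  B3 = {d, e}  B4 = {b, f}  B5 = {c, e}  B6 = {a, g}
Tree: B1–B2, B1–B3, B1–B4, B2–B5, B2–B6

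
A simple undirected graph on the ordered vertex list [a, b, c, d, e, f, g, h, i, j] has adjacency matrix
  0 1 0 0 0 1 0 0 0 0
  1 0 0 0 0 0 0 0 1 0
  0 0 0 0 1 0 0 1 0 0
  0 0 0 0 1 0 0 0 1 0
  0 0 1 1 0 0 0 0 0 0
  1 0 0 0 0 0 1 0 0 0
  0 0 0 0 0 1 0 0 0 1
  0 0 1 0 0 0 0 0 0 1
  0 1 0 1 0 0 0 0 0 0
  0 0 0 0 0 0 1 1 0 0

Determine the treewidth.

A width-2 tree decomposition is:
Bags: B1 = {c, e, h}  B2 = {e, h, j}  B3 = {e, g, j}  B4 = {e, f, g}  B5 = {a, e, f}  B6 = {a, b, e}  B7 = {b, e, i}  B8 = {d, e, i}
Tree: B1–B2, B2–B3, B3–B4, B4–B5, B5–B6, B6–B7, B7–B8
Each bag holds 3 vertices, so the decomposition has width 2, which upper-bounds the treewidth. For the lower bound, G contains the cycle e–c–h–j–g–f–a–b–i–d–e, so G is not a forest; only forests have treewidth ≤ 1, hence tw(G) ≥ 2. The upper and lower bounds meet at 2, so that is the treewidth.

2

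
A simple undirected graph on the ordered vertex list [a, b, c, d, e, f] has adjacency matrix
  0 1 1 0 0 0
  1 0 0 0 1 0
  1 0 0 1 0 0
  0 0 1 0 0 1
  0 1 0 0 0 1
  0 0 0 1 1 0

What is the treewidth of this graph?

A width-2 tree decomposition is:
Bags: B1 = {a, c, d}  B2 = {a, d, f}  B3 = {a, e, f}  B4 = {a, b, e}
Tree: B1–B2, B2–B3, B3–B4
Each bag holds 3 vertices, so the decomposition has width 2, which upper-bounds the treewidth. The edges a–c–d–f–e–b–a form a cycle, so G is not a tree and its treewidth is at least 2. Therefore the treewidth is 2.

2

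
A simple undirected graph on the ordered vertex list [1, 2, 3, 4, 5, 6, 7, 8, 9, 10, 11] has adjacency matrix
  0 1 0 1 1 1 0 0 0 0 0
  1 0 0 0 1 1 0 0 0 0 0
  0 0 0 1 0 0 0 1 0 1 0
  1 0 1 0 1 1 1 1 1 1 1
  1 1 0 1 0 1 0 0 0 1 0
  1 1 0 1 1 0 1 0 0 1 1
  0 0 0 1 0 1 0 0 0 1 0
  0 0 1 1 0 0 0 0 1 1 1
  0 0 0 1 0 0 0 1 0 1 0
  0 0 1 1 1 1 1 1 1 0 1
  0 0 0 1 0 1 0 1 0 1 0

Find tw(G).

3

A width-3 tree decomposition is:
Bags: B1 = {4, 8, 10, 11}  B2 = {4, 6, 10, 11}  B3 = {4, 5, 6, 10}  B4 = {4, 8, 9, 10}  B5 = {1, 4, 5, 6}  B6 = {3, 4, 8, 10}  B7 = {4, 6, 7, 10}  B8 = {1, 2, 5, 6}
Tree: B1–B2, B2–B3, B1–B4, B3–B5, B1–B6, B2–B7, B5–B8
Each bag holds 4 vertices, so the decomposition has width 3, which upper-bounds the treewidth. For the lower bound, the 4 vertices {1, 2, 5, 6} are pairwise adjacent, and any tree decomposition puts a clique entirely inside one bag — forcing width ≥ 3. Therefore the treewidth is 3.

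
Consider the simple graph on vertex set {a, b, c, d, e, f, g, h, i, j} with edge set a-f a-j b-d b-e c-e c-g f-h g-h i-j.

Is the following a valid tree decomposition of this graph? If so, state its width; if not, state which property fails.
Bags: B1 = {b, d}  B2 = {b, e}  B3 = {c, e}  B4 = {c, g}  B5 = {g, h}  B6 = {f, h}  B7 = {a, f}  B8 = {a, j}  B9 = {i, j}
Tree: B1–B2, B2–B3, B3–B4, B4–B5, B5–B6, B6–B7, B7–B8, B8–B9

Checking the three conditions: (i) the bags cover all of {a, b, c, d, e, f, g, h, i, j}; (ii) for each edge, some bag contains both endpoints; (iii) the bags containing any fixed vertex form a subtree. All hold, so the decomposition is valid with width 2 − 1 = 1.

Yes; width 1.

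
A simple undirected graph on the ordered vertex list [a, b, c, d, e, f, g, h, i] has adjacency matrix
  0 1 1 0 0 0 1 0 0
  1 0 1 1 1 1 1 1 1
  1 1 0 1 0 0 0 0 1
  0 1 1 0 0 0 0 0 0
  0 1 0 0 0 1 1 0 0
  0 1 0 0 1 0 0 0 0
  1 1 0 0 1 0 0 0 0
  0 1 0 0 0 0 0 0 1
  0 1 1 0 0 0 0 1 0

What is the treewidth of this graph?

A width-2 tree decomposition is:
Bags: B1 = {a, b, c}  B2 = {a, b, g}  B3 = {b, c, i}  B4 = {b, h, i}  B5 = {b, c, d}  B6 = {b, e, g}  B7 = {b, e, f}
Tree: B1–B2, B1–B3, B3–B4, B1–B5, B2–B6, B6–B7
The largest bag has 3 vertices, giving width 2; this decomposition certifies tw(G) ≤ 2. On the other hand G contains the 3-clique {b, e, f}. A clique must lie in a single bag of any decomposition, so no decomposition can have width below 2. Therefore the treewidth is 2.

2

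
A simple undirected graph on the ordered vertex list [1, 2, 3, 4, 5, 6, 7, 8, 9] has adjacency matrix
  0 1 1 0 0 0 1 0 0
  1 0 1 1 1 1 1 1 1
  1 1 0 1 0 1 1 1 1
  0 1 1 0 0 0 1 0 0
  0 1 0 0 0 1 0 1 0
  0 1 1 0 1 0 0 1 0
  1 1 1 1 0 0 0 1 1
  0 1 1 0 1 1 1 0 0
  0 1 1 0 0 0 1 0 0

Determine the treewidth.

A width-3 tree decomposition is:
Bags: B1 = {2, 3, 7, 8}  B2 = {2, 3, 4, 7}  B3 = {2, 3, 7, 9}  B4 = {1, 2, 3, 7}  B5 = {2, 3, 6, 8}  B6 = {2, 5, 6, 8}
Tree: B1–B2, B1–B3, B1–B4, B1–B5, B5–B6
Every bag has size at most 4, so the width is 4 − 1 = 3 and tw(G) ≤ 3. For the lower bound, the 4 vertices {2, 3, 6, 8} are pairwise adjacent, and any tree decomposition puts a clique entirely inside one bag — forcing width ≥ 3. Combining the bounds, tw(G) = 3.

3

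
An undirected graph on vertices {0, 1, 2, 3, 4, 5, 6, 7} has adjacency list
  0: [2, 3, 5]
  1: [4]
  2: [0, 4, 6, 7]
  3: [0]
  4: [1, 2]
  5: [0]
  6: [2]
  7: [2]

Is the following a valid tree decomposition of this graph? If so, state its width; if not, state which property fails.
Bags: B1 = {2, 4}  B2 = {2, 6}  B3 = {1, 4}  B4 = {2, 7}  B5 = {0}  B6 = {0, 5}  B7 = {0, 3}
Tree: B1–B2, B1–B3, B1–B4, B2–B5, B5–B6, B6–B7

A tree decomposition must satisfy three properties: every vertex lies in some bag; for every edge, both endpoints lie together in some bag; and for every vertex, the bags containing it form a connected subtree. Here edge (2,0) lies in no bag, so the decomposition is invalid.

No — edge (2,0) lies in no bag.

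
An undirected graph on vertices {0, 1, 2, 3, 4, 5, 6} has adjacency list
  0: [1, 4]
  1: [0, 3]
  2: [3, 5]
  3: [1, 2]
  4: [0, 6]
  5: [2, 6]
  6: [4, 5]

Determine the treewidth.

A width-2 tree decomposition is:
Bags: B1 = {0, 4, 6}  B2 = {0, 5, 6}  B3 = {0, 2, 5}  B4 = {0, 2, 3}  B5 = {0, 1, 3}
Tree: B1–B2, B2–B3, B3–B4, B4–B5
Every bag has size at most 3, so the width is 3 − 1 = 2 and tw(G) ≤ 2. The edges 0–4–6–5–2–3–1–0 form a cycle, so G is not a tree and its treewidth is at least 2. Therefore the treewidth is 2.

2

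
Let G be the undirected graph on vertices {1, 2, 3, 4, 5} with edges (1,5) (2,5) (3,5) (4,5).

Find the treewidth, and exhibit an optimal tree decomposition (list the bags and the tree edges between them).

Every bag has size at most 2, so the width is 2 − 1 = 1 and tw(G) ≤ 1. G has an edge, so its treewidth is at least 1. Hence tw(G) = 1 exactly.

Treewidth 1.
Bags: B1 = {1, 5}  B2 = {4, 5}  B3 = {2, 5}  B4 = {3, 5}
Tree: B1–B2, B1–B3, B2–B4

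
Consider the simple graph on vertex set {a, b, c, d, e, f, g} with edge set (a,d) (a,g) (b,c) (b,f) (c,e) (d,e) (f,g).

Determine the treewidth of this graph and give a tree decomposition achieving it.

Treewidth 2.
One such decomposition:
Bags: B1 = {b, c, f}  B2 = {c, f, g}  B3 = {a, c, g}  B4 = {a, c, d}  B5 = {c, d, e}
Tree: B1–B2, B2–B3, B3–B4, B4–B5

The largest bag has 3 vertices, giving width 2; this decomposition certifies tw(G) ≤ 2. The edges c–b–f–g–a–d–e–c form a cycle, so G is not a tree and its treewidth is at least 2. Hence tw(G) = 2 exactly.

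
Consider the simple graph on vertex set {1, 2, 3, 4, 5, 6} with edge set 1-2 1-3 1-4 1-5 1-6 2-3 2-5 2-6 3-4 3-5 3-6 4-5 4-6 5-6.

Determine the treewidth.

A width-4 tree decomposition is:
Bags: B1 = {1, 3, 4, 5, 6}  B2 = {1, 2, 3, 5, 6}
Tree: B1–B2
The largest bag has 5 vertices, giving width 4; this decomposition certifies tw(G) ≤ 4. For the lower bound, the 5 vertices {1, 2, 3, 5, 6} are pairwise adjacent, and any tree decomposition puts a clique entirely inside one bag — forcing width ≥ 4. The upper and lower bounds meet at 4, so that is the treewidth.

4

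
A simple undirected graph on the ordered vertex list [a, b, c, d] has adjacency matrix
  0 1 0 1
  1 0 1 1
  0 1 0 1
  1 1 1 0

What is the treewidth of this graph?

A width-2 tree decomposition is:
Bags: B1 = {b, c, d}  B2 = {a, b, d}
Tree: B1–B2
The largest bag has 3 vertices, giving width 2; this decomposition certifies tw(G) ≤ 2. Conversely, {b, c, d} is a clique of size 3, and the vertices of any clique must share a bag in every tree decomposition; so some bag has ≥ 3 vertices and tw(G) ≥ 2. Hence tw(G) = 2 exactly.

2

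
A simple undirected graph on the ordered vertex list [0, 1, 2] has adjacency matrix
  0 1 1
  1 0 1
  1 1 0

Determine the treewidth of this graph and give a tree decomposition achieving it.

Treewidth 2.
One optimal decomposition is:
Bags: B1 = {0, 1, 2}
Tree: (single bag)

A single bag containing all 3 vertices is trivially a valid decomposition of width 2. Conversely, {0, 1, 2} is a clique of size 3, and the vertices of any clique must share a bag in every tree decomposition; so some bag has ≥ 3 vertices and tw(G) ≥ 2. Therefore the treewidth is 2.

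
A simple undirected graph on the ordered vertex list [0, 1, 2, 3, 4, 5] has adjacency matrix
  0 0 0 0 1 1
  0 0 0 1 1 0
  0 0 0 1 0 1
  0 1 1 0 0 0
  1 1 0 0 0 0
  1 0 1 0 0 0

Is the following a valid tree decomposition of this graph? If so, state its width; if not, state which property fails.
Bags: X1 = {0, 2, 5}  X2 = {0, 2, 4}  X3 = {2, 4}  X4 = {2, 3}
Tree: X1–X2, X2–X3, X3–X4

No — vertex 1 appears in no bag.

A tree decomposition must satisfy three properties: every vertex lies in some bag; for every edge, both endpoints lie together in some bag; and for every vertex, the bags containing it form a connected subtree. Here vertex 1 appears in no bag, so the decomposition is invalid.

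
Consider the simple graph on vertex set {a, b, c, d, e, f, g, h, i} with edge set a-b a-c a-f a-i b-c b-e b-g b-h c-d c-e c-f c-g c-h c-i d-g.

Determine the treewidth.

2

A width-2 tree decomposition is:
Bags: B1 = {a, b, c}  B2 = {a, c, i}  B3 = {b, c, g}  B4 = {a, c, f}  B5 = {b, c, h}  B6 = {b, c, e}  B7 = {c, d, g}
Tree: B1–B2, B1–B3, B2–B4, B3–B5, B5–B6, B3–B7
Every bag has size at most 3, so the width is 3 − 1 = 2 and tw(G) ≤ 2. For the lower bound, the 3 vertices {c, d, g} are pairwise adjacent, and any tree decomposition puts a clique entirely inside one bag — forcing width ≥ 2. Combining the bounds, tw(G) = 2.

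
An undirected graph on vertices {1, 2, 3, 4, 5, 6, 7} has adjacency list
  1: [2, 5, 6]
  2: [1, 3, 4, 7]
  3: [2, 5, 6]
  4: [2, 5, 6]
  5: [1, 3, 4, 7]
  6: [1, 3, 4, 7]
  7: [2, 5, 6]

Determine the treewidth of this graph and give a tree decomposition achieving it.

Treewidth 3.
Bags: B1 = {2, 4, 5, 6}  B2 = {2, 3, 5, 6}  B3 = {1, 2, 5, 6}  B4 = {2, 5, 6, 7}
Tree: B1–B2, B2–B3, B3–B4

Each bag holds 4 vertices, so the decomposition has width 3, which upper-bounds the treewidth. For the lower bound: the 4 vertex sets {4,5}, {3,6}, {2}, {1} are disjoint, each induces a connected subgraph, and every pair is joined by at least one edge of G. Contracting each set to a single vertex therefore yields K_{4} as a minor, and since treewidth is minor-monotone, tw(G) ≥ tw(K_{4}) = 3. The upper and lower bounds meet at 3, so that is the treewidth.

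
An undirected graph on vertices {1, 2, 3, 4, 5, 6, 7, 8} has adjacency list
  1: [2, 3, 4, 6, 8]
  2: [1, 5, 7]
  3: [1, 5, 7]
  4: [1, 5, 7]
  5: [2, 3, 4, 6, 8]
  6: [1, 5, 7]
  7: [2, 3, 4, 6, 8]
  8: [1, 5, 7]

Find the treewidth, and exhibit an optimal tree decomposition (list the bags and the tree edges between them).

Treewidth 3.
One such decomposition:
Bags: B1 = {1, 4, 5, 7}  B2 = {1, 3, 5, 7}  B3 = {1, 2, 5, 7}  B4 = {1, 5, 6, 7}  B5 = {1, 5, 7, 8}
Tree: B1–B2, B2–B3, B3–B4, B4–B5

The largest bag has 4 vertices, giving width 3; this decomposition certifies tw(G) ≤ 3. For the lower bound: the 4 vertex sets {1,4}, {3,7}, {5}, {2} are disjoint, each induces a connected subgraph, and every pair is joined by at least one edge of G. Contracting each set to a single vertex therefore yields K_{4} as a minor, and since treewidth is minor-monotone, tw(G) ≥ tw(K_{4}) = 3. Combining the bounds, tw(G) = 3.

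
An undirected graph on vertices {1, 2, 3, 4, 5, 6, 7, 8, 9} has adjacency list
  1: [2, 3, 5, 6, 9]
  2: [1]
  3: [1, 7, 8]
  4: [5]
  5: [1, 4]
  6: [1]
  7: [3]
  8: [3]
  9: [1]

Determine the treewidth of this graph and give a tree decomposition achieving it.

Treewidth 1.
One optimal decomposition is:
Bags: B1 = {1, 3}  B2 = {3, 7}  B3 = {1, 5}  B4 = {1, 2}  B5 = {3, 8}  B6 = {1, 6}  B7 = {4, 5}  B8 = {1, 9}
Tree: B1–B2, B1–B3, B1–B4, B2–B5, B4–B6, B3–B7, B4–B8

Every bag has size at most 2, so the width is 2 − 1 = 1 and tw(G) ≤ 1. G has an edge, so its treewidth is at least 1. Therefore the treewidth is 1.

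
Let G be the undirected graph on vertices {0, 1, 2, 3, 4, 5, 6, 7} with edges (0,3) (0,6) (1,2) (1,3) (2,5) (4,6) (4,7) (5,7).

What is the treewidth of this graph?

2

A width-2 tree decomposition is:
Bags: B1 = {4, 5, 7}  B2 = {2, 4, 5}  B3 = {1, 2, 4}  B4 = {1, 3, 4}  B5 = {0, 3, 4}  B6 = {0, 4, 6}
Tree: B1–B2, B2–B3, B3–B4, B4–B5, B5–B6
Each bag holds 3 vertices, so the decomposition has width 2, which upper-bounds the treewidth. Since 4–7–5–2–1–3–0–6–4 is a cycle in G, G is not acyclic. Forests are exactly the graphs of treewidth ≤ 1, so tw(G) ≥ 2. Therefore the treewidth is 2.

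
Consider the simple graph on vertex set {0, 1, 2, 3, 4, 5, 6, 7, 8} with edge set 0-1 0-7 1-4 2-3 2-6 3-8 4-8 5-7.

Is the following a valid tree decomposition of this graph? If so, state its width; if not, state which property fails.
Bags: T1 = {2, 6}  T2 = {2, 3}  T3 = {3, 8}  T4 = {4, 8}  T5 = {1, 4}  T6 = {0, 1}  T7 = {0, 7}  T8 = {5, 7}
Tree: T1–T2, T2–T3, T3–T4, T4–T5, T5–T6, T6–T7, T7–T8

Yes; width 1.

Every vertex of G appears in some bag (union = {0, 1, 2, 3, 4, 5, 6, 7, 8}); every edge is covered by a bag; and for each vertex v the set of bags containing v is connected in the bag tree. The decomposition is therefore valid. The largest bag has 2 vertices, so the width is 1.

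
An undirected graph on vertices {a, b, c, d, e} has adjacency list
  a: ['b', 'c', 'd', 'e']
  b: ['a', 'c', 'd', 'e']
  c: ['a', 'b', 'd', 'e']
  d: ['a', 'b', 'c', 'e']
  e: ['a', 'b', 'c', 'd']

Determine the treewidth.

A width-4 tree decomposition is:
Bags: B1 = {a, b, c, d, e}
Tree: (single bag)
With just one bag of size 5, the width is 5 − 1 = 4, so tw(G) ≤ 4. On the other hand G contains the 5-clique {a, b, c, d, e}. A clique must lie in a single bag of any decomposition, so no decomposition can have width below 4. Combining the bounds, tw(G) = 4.

4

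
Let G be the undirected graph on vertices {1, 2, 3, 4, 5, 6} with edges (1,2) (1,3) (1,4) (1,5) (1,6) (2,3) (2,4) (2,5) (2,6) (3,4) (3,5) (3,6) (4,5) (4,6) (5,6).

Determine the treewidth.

A width-5 tree decomposition is:
Bags: B1 = {1, 2, 3, 4, 5, 6}
Tree: (single bag)
A single bag containing all 6 vertices is trivially a valid decomposition of width 5. Conversely, {1, 2, 3, 4, 5, 6} is a clique of size 6, and the vertices of any clique must share a bag in every tree decomposition; so some bag has ≥ 6 vertices and tw(G) ≥ 5. Therefore the treewidth is 5.

5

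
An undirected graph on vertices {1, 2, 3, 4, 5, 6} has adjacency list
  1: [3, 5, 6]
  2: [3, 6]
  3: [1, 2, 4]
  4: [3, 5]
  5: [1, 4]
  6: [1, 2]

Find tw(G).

2

A width-2 tree decomposition is:
Bags: B1 = {1, 2, 6}  B2 = {1, 2, 3}  B3 = {1, 3, 5}  B4 = {3, 4, 5}
Tree: B1–B2, B2–B3, B3–B4
The largest bag has 3 vertices, giving width 2; this decomposition certifies tw(G) ≤ 2. Since 6–2–3–1–6 is a cycle in G, G is not acyclic. Forests are exactly the graphs of treewidth ≤ 1, so tw(G) ≥ 2. Hence tw(G) = 2 exactly.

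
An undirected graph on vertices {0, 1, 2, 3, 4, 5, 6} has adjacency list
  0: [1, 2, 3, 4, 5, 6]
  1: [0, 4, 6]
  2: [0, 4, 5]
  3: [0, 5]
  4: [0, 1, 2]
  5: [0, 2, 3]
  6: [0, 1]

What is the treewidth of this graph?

2

A width-2 tree decomposition is:
Bags: B1 = {0, 2, 4}  B2 = {0, 2, 5}  B3 = {0, 1, 4}  B4 = {0, 1, 6}  B5 = {0, 3, 5}
Tree: B1–B2, B1–B3, B3–B4, B2–B5
The largest bag has 3 vertices, giving width 2; this decomposition certifies tw(G) ≤ 2. Conversely, {0, 1, 4} is a clique of size 3, and the vertices of any clique must share a bag in every tree decomposition; so some bag has ≥ 3 vertices and tw(G) ≥ 2. Hence tw(G) = 2 exactly.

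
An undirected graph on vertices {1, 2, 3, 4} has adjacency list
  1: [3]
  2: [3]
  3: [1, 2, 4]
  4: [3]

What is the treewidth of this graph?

1

A width-1 tree decomposition is:
Bags: B1 = {2, 3}  B2 = {3, 4}  B3 = {1, 3}
Tree: B1–B2, B2–B3
Each bag holds 2 vertices, so the decomposition has width 1, which upper-bounds the treewidth. Any graph with an edge has treewidth ≥ 1, and G has the edge 2–3. Therefore the treewidth is 1.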